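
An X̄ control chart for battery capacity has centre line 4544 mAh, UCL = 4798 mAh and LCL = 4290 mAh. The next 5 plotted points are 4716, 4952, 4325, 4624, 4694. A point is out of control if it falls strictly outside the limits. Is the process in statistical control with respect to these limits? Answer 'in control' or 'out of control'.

Compare each point to [4290, 4798]: sample 2 = 4952 > UCL.

out of control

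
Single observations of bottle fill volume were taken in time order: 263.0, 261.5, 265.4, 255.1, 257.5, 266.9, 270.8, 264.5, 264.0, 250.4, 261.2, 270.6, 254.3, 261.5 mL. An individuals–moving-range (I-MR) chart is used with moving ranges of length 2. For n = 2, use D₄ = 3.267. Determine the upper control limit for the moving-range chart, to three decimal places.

Moving ranges: 1.5, 3.9, 10.3, 2.4, 9.4, 3.9, 6.3, 0.5, 13.6, 10.8, 9.4, 16.3, 7.2; M̄R̄ = 95.5000 / 13 = 7.3462
UCL_MR = D₄·M̄R̄ = 3.267 × 7.3462 = 23.9999

24.000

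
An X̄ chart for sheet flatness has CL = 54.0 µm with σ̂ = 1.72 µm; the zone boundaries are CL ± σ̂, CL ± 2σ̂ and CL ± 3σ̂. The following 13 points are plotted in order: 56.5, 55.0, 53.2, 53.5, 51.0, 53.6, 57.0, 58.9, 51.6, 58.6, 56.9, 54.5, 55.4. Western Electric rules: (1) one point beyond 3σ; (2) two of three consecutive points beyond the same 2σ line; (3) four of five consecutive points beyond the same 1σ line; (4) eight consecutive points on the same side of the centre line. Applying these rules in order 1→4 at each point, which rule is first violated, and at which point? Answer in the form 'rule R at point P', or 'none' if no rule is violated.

Zone of each point (C = within 1σ̂, B = 1σ̂–2σ̂, A = 2σ̂–3σ̂, * = beyond 3σ̂; sign = side of CL): 1:+B, 2:+C, 3:-C, 4:-C, 5:-B, 6:-C, 7:+B, 8:+A, 9:-B, 10:+A, 11:+B, 12:+C, 13:+C
Rule 2 (two of three consecutive points beyond the same 2σ limit) is satisfied at point 10.

rule 2 at point 10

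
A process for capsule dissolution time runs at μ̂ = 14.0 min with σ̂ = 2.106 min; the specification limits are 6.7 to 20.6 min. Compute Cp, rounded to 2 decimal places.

1.10

Cp = (USL − LSL) / (6σ̂) = (20.6 − 6.7) / (6 × 2.106) = 13.9000 / 12.6360 = 1.1000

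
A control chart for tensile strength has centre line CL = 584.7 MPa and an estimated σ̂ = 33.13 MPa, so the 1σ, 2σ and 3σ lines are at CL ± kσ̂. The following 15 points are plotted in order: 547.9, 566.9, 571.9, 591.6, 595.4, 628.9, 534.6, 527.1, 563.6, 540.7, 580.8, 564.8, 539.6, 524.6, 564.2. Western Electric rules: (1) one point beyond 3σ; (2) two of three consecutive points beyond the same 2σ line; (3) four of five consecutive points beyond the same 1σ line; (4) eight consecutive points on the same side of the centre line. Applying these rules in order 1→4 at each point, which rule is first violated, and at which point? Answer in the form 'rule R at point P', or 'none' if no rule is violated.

rule 4 at point 14

Zone of each point (C = within 1σ̂, B = 1σ̂–2σ̂, A = 2σ̂–3σ̂, * = beyond 3σ̂; sign = side of CL): 1:-B, 2:-C, 3:-C, 4:+C, 5:+C, 6:+B, 7:-B, 8:-B, 9:-C, 10:-B, 11:-C, 12:-C, 13:-B, 14:-B, 15:-C
Rule 4 (eight consecutive points on the same side of the centre line) is satisfied at point 14.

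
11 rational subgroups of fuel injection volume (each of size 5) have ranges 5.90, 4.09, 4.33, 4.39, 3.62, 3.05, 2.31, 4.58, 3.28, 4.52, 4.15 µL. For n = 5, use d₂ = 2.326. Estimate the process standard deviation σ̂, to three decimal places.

1.728

R̄ = (5.90 + 4.09 + 4.33 + 4.39 + 3.62 + 3.05 + 2.31 + 4.58 + 3.28 + 4.52 + 4.15) / 11 = 4.0200
σ̂ = R̄ / d₂ = 4.0200 / 2.326 = 1.7283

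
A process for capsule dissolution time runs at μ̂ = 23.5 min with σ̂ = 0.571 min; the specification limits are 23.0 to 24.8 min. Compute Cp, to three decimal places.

Cp = (USL − LSL) / (6σ̂) = (24.8 − 23.0) / (6 × 0.571) = 1.8000 / 3.4260 = 0.5254

0.525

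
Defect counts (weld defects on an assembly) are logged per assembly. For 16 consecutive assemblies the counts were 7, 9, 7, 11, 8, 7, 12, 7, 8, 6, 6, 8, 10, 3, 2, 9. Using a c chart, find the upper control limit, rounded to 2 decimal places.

15.72

c̄ = (7 + 9 + 7 + 11 + 8 + 7 + 12 + 7 + 8 + 6 + 6 + 8 + 10 + 3 + 2 + 9) / 16 = 120 / 16 = 7.5000
UCL = c̄ + 3√c̄ = 7.5000 + 3 × √7.5000 = 7.5000 + 3 × 2.7386 = 15.7158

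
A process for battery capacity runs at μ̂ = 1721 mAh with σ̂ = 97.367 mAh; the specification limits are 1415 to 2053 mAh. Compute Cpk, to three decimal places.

1.048

Cpu = (USL − μ̂) / (3σ̂) = (2053 − 1721) / (3 × 97.367) = 1.1366; Cpl = (μ̂ − LSL) / (3σ̂) = (1721 − 1415) / (3 × 97.367) = 1.0476; Cpk = min(Cpu, Cpl) = 1.0476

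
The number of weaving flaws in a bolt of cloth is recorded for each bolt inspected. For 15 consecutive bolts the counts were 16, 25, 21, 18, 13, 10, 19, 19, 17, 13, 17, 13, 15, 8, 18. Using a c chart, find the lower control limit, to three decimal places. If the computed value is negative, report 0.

4.083

c̄ = (16 + 25 + 21 + 18 + 13 + 10 + 19 + 19 + 17 + 13 + 17 + 13 + 15 + 8 + 18) / 15 = 242 / 15 = 16.1333
LCL = c̄ − 3√c̄ = 16.1333 − 3 × 4.0166 = 4.0834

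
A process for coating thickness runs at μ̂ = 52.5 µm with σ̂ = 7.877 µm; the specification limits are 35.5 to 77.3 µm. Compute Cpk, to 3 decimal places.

Cpu = (USL − μ̂) / (3σ̂) = (77.3 − 52.5) / (3 × 7.877) = 1.0495; Cpl = (μ̂ − LSL) / (3σ̂) = (52.5 − 35.5) / (3 × 7.877) = 0.7194; Cpk = min(Cpu, Cpl) = 0.7194

0.719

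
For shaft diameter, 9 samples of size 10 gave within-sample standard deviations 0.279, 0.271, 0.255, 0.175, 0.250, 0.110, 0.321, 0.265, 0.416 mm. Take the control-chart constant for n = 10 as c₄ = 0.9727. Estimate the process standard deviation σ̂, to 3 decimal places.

0.268

s̄ = (0.279 + 0.271 + 0.255 + 0.175 + 0.250 + 0.110 + 0.321 + 0.265 + 0.416) / 9 = 0.2602
σ̂ = s̄ / c₄ = 0.2602 / 0.9727 = 0.2675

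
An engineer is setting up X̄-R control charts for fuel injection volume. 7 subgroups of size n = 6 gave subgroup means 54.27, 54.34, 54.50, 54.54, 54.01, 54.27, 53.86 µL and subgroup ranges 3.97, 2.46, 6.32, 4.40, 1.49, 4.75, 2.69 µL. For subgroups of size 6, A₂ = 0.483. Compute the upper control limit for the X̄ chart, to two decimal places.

56.06

X̄̄ = (54.27 + 54.34 + 54.50 + 54.54 + 54.01 + 54.27 + 53.86) / 7 = 379.7900 / 7 = 54.2557
R̄ = (3.97 + 2.46 + 6.32 + 4.40 + 1.49 + 4.75 + 2.69) / 7 = 26.0800 / 7 = 3.7257
UCL = X̄̄ + A₂·R̄ = 54.2557 + 0.483 × 3.7257 = 56.0552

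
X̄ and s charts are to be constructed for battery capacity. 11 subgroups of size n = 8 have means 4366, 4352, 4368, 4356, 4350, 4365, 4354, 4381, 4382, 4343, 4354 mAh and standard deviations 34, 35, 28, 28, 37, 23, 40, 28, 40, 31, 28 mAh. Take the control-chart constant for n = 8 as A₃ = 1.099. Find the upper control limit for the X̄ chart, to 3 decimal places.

X̄̄ = (4366 + 4352 + 4368 + 4356 + 4350 + 4365 + 4354 + 4381 + 4382 + 4343 + 4354) / 11 = 4361.0000
s̄ = (34 + 35 + 28 + 28 + 37 + 23 + 40 + 28 + 40 + 31 + 28) / 11 = 32.0000
UCL = X̄̄ + A₃·s̄ = 4361.0000 + 1.099 × 32.0000 = 4396.1680

4396.168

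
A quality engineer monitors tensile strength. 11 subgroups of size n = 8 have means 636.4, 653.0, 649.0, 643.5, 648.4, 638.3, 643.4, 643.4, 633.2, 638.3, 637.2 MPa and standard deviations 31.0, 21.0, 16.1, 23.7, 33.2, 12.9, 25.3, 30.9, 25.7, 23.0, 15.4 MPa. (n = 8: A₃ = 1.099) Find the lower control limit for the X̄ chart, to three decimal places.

X̄̄ = (636.4 + 653.0 + 649.0 + 643.5 + 648.4 + 638.3 + 643.4 + 643.4 + 633.2 + 638.3 + 637.2) / 11 = 642.1909
s̄ = (31.0 + 21.0 + 16.1 + 23.7 + 33.2 + 12.9 + 25.3 + 30.9 + 25.7 + 23.0 + 15.4) / 11 = 23.4727
LCL = X̄̄ − A₃·s̄ = 642.1909 − 1.099 × 23.4727 = 616.3944

616.394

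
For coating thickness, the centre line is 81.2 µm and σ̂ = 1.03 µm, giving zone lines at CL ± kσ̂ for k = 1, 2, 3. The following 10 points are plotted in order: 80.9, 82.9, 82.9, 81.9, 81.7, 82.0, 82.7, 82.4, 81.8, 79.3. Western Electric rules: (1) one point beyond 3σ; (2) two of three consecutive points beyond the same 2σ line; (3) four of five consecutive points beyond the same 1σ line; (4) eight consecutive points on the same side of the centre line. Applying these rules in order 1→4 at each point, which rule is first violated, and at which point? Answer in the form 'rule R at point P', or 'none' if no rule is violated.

rule 4 at point 9

Zone of each point (C = within 1σ̂, B = 1σ̂–2σ̂, A = 2σ̂–3σ̂, * = beyond 3σ̂; sign = side of CL): 1:-C, 2:+B, 3:+B, 4:+C, 5:+C, 6:+C, 7:+B, 8:+B, 9:+C, 10:-B
Rule 4 (eight consecutive points on the same side of the centre line) is satisfied at point 9.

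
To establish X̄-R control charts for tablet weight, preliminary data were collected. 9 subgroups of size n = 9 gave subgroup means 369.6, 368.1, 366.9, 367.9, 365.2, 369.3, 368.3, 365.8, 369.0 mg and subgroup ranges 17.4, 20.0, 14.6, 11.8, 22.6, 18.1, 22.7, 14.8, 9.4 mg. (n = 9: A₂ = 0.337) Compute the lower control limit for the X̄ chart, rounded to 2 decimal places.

X̄̄ = (369.6 + 368.1 + 366.9 + 367.9 + 365.2 + 369.3 + 368.3 + 365.8 + 369.0) / 9 = 3310.1000 / 9 = 367.7889
R̄ = (17.4 + 20.0 + 14.6 + 11.8 + 22.6 + 18.1 + 22.7 + 14.8 + 9.4) / 9 = 151.4000 / 9 = 16.8222
LCL = X̄̄ − A₂·R̄ = 367.7889 − 0.337 × 16.8222 = 362.1198

362.12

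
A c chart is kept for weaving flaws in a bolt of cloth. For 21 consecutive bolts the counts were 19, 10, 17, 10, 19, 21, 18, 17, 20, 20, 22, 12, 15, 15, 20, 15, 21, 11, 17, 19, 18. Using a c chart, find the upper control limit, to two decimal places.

c̄ = (19 + 10 + 17 + 10 + 19 + 21 + 18 + 17 + 20 + 20 + 22 + 12 + 15 + 15 + 20 + 15 + 21 + 11 + 17 + 19 + 18) / 21 = 356 / 21 = 16.9524
UCL = c̄ + 3√c̄ = 16.9524 + 3 × √16.9524 = 16.9524 + 3 × 4.1173 = 29.3044

29.30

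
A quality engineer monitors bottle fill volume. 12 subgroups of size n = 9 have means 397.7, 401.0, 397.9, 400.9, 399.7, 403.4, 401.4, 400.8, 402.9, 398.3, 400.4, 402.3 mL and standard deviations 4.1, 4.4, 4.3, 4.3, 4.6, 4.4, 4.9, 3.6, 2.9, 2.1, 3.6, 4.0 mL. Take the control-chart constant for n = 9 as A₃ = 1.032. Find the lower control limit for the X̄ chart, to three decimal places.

396.499

X̄̄ = (397.7 + 401.0 + 397.9 + 400.9 + 399.7 + 403.4 + 401.4 + 400.8 + 402.9 + 398.3 + 400.4 + 402.3) / 12 = 400.5583
s̄ = (4.1 + 4.4 + 4.3 + 4.3 + 4.6 + 4.4 + 4.9 + 3.6 + 2.9 + 2.1 + 3.6 + 4.0) / 12 = 3.9333
LCL = X̄̄ − A₃·s̄ = 400.5583 − 1.032 × 3.9333 = 396.4991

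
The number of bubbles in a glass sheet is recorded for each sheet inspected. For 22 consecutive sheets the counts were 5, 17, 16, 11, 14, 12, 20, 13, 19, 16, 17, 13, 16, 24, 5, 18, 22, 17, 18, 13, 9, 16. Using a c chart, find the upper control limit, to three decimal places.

26.682

c̄ = (5 + 17 + 16 + 11 + 14 + 12 + 20 + 13 + 19 + 16 + 17 + 13 + 16 + 24 + 5 + 18 + 22 + 17 + 18 + 13 + 9 + 16) / 22 = 331 / 22 = 15.0455
UCL = c̄ + 3√c̄ = 15.0455 + 3 × √15.0455 = 15.0455 + 3 × 3.8788 = 26.6820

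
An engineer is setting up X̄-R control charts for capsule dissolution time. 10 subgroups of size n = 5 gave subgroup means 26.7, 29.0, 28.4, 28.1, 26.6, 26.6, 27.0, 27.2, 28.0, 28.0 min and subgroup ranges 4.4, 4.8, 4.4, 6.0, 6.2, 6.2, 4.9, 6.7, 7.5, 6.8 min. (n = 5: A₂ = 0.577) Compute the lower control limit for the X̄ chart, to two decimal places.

X̄̄ = (26.7 + 29.0 + 28.4 + 28.1 + 26.6 + 26.6 + 27.0 + 27.2 + 28.0 + 28.0) / 10 = 275.6000 / 10 = 27.5600
R̄ = (4.4 + 4.8 + 4.4 + 6.0 + 6.2 + 6.2 + 4.9 + 6.7 + 7.5 + 6.8) / 10 = 57.9000 / 10 = 5.7900
LCL = X̄̄ − A₂·R̄ = 27.5600 − 0.577 × 5.7900 = 24.2192

24.22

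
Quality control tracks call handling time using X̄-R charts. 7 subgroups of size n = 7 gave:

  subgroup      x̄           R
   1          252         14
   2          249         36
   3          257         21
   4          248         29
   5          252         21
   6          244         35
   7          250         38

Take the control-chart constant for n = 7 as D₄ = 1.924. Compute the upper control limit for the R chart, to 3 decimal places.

53.322

R̄ = (14 + 36 + 21 + 29 + 21 + 35 + 38) / 7 = 194.0000 / 7 = 27.7143
UCL_R = D₄·R̄ = 1.924 × 27.7143 = 53.3223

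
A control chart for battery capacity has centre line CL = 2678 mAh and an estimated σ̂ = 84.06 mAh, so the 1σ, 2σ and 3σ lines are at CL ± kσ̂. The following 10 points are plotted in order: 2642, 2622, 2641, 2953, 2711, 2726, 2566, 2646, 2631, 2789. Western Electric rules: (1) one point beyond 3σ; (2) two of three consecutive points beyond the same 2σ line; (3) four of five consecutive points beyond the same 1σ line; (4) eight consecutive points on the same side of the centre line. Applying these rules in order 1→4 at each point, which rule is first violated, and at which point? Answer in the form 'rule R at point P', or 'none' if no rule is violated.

rule 1 at point 4

Zone of each point (C = within 1σ̂, B = 1σ̂–2σ̂, A = 2σ̂–3σ̂, * = beyond 3σ̂; sign = side of CL): 1:-C, 2:-C, 3:-C, 4:+*, 5:+C, 6:+C, 7:-B, 8:-C, 9:-C, 10:+B
Rule 1 (one point beyond the 3σ limits) is satisfied at point 4.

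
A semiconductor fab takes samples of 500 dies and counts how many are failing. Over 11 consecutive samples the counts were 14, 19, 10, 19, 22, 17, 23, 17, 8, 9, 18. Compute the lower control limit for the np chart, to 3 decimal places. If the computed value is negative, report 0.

4.194

p̄ = Σdᵢ / (k·n) = 176 / (11 × 500) = 0.03200
LCL = np̄ − 3·√(np̄(1−p̄)) = 16.0000 − 3 × 3.9355 = 4.1936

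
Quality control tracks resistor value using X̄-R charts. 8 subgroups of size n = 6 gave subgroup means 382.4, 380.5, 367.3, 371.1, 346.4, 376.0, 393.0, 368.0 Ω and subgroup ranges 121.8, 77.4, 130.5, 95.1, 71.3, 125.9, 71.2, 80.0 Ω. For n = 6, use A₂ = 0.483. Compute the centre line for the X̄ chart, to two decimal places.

373.09

X̄̄ = (382.4 + 380.5 + 367.3 + 371.1 + 346.4 + 376.0 + 393.0 + 368.0) / 8 = 2984.7000 / 8 = 373.0875
CL = X̄̄ = 373.0875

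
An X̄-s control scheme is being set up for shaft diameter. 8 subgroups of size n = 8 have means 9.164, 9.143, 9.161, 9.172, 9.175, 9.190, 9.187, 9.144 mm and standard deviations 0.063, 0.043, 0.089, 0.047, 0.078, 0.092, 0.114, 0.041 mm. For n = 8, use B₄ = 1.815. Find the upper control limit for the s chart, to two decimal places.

0.13

s̄ = (0.063 + 0.043 + 0.089 + 0.047 + 0.078 + 0.092 + 0.114 + 0.041) / 8 = 0.0709
UCL_s = B₄·s̄ = 1.815 × 0.0709 = 0.1286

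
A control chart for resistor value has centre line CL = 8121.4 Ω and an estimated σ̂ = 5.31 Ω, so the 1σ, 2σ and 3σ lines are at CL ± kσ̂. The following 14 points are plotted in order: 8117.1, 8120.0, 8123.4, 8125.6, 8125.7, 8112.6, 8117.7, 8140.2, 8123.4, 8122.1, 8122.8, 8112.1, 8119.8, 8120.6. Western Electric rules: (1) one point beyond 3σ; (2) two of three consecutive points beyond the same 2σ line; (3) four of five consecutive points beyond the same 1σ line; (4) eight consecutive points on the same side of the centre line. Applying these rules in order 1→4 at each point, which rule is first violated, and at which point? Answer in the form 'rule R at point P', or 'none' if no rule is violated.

Zone of each point (C = within 1σ̂, B = 1σ̂–2σ̂, A = 2σ̂–3σ̂, * = beyond 3σ̂; sign = side of CL): 1:-C, 2:-C, 3:+C, 4:+C, 5:+C, 6:-B, 7:-C, 8:+*, 9:+C, 10:+C, 11:+C, 12:-B, 13:-C, 14:-C
Rule 1 (one point beyond the 3σ limits) is satisfied at point 8.

rule 1 at point 8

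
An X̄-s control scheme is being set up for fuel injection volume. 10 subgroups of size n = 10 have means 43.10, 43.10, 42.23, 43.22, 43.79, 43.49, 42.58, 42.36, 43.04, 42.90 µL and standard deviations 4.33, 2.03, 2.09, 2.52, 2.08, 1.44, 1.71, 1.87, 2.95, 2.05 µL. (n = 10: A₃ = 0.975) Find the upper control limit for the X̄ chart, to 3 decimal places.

X̄̄ = (43.10 + 43.10 + 42.23 + 43.22 + 43.79 + 43.49 + 42.58 + 42.36 + 43.04 + 42.90) / 10 = 42.9810
s̄ = (4.33 + 2.03 + 2.09 + 2.52 + 2.08 + 1.44 + 1.71 + 1.87 + 2.95 + 2.05) / 10 = 2.3070
UCL = X̄̄ + A₃·s̄ = 42.9810 + 0.975 × 2.3070 = 45.2303

45.230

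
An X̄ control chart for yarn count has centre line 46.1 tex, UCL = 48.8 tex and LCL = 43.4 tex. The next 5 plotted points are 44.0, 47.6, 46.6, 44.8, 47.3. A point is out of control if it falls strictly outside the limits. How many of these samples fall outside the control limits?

0

All 5 points lie within [43.4, 48.8].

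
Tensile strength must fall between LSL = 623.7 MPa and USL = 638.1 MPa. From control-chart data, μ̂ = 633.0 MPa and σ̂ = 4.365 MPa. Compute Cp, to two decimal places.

Cp = (USL − LSL) / (6σ̂) = (638.1 − 623.7) / (6 × 4.365) = 14.4000 / 26.1900 = 0.5498

0.55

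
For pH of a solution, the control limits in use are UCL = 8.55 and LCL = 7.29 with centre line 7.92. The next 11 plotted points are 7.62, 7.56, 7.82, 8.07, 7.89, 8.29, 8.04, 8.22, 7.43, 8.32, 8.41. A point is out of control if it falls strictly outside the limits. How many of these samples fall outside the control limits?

All 11 points lie within [7.29, 8.55].

0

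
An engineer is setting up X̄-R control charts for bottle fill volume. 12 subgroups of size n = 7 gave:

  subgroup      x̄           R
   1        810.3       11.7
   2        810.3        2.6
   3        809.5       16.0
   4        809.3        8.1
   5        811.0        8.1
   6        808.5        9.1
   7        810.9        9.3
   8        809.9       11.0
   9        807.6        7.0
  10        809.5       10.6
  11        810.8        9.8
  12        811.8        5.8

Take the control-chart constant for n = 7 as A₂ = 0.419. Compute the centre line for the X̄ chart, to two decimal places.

X̄̄ = (810.3 + 810.3 + 809.5 + 809.3 + 811.0 + 808.5 + 810.9 + 809.9 + 807.6 + 809.5 + 810.8 + 811.8) / 12 = 9719.4000 / 12 = 809.9500
CL = X̄̄ = 809.9500

809.95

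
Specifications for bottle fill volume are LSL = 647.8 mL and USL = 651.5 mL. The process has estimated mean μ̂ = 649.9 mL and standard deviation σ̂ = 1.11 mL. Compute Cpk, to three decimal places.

Cpu = (USL − μ̂) / (3σ̂) = (651.5 − 649.9) / (3 × 1.11) = 0.4805; Cpl = (μ̂ − LSL) / (3σ̂) = (649.9 − 647.8) / (3 × 1.11) = 0.6306; Cpk = min(Cpu, Cpl) = 0.4805

0.480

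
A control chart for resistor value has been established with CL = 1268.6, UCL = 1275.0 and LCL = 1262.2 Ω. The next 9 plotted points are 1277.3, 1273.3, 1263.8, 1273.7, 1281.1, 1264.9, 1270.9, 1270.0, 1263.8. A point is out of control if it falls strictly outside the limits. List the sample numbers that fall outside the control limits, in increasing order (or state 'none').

1, 5

Compare each point to [1262.2, 1275.0]: sample 1 = 1277.3 > UCL; sample 5 = 1281.1 > UCL.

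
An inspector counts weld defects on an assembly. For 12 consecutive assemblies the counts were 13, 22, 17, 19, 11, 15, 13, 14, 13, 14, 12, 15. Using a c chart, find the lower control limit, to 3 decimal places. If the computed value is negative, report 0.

3.279

c̄ = (13 + 22 + 17 + 19 + 11 + 15 + 13 + 14 + 13 + 14 + 12 + 15) / 12 = 178 / 12 = 14.8333
LCL = c̄ − 3√c̄ = 14.8333 − 3 × 3.8514 = 3.2791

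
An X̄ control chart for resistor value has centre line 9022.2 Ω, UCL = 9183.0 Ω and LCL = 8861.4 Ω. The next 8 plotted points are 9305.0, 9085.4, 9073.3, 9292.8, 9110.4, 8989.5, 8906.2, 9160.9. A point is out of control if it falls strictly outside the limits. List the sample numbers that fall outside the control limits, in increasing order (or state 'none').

1, 4

Compare each point to [8861.4, 9183.0]: sample 1 = 9305.0 > UCL; sample 4 = 9292.8 > UCL.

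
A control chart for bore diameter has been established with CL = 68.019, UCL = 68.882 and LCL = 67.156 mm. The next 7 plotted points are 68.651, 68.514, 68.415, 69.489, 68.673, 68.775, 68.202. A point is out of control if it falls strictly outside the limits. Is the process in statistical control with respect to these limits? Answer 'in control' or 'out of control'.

out of control

Compare each point to [67.156, 68.882]: sample 4 = 69.489 > UCL.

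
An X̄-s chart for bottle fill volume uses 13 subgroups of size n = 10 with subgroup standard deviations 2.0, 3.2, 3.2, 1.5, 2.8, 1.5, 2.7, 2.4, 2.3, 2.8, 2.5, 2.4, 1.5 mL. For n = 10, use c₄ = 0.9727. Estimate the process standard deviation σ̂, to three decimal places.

2.436

s̄ = (2.0 + 3.2 + 3.2 + 1.5 + 2.8 + 1.5 + 2.7 + 2.4 + 2.3 + 2.8 + 2.5 + 2.4 + 1.5) / 13 = 2.3692
σ̂ = s̄ / c₄ = 2.3692 / 0.9727 = 2.4357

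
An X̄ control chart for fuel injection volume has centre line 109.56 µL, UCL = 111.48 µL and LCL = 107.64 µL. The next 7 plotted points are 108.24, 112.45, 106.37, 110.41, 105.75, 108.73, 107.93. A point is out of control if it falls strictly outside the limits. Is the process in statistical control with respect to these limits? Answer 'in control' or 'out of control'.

out of control

Compare each point to [107.64, 111.48]: sample 2 = 112.45 > UCL; sample 3 = 106.37 < LCL; sample 5 = 105.75 < LCL.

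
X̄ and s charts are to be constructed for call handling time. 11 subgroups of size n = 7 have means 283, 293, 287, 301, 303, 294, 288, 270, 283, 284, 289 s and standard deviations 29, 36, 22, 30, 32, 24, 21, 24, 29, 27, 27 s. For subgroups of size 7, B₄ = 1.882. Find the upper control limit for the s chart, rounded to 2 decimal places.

51.50

s̄ = (29 + 36 + 22 + 30 + 32 + 24 + 21 + 24 + 29 + 27 + 27) / 11 = 27.3636
UCL_s = B₄·s̄ = 1.882 × 27.3636 = 51.4984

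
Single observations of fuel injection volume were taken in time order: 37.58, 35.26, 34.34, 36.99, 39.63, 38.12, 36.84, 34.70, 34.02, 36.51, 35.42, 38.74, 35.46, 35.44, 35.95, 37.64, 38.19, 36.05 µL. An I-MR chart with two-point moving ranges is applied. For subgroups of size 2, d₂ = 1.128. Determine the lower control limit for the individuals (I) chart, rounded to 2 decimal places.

31.92

X̄ = (37.58 + 35.26 + 34.34 + 36.99 + 39.63 + 38.12 + 36.84 + 34.70 + 34.02 + 36.51 + 35.42 + 38.74 + 35.46 + 35.44 + 35.95 + 37.64 + 38.19 + 36.05) / 18 = 36.4933
Moving ranges: 2.32, 0.92, 2.65, 2.64, 1.51, 1.28, 2.14, 0.68, 2.49, 1.09, 3.32, 3.28, 0.02, 0.51, 1.69, 0.55, 2.14; M̄R̄ = 29.2300 / 17 = 1.7194
LCL = X̄ − 3·M̄R̄/d₂ = 36.4933 − 3 × 1.7194 / 1.128 = 31.9204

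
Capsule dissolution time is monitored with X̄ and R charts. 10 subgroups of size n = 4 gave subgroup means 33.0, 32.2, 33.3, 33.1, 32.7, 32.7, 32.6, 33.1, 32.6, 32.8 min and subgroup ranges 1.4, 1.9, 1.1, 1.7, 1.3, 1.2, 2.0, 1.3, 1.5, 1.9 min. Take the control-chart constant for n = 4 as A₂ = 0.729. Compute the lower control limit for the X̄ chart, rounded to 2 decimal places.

X̄̄ = (33.0 + 32.2 + 33.3 + 33.1 + 32.7 + 32.7 + 32.6 + 33.1 + 32.6 + 32.8) / 10 = 328.1000 / 10 = 32.8100
R̄ = (1.4 + 1.9 + 1.1 + 1.7 + 1.3 + 1.2 + 2.0 + 1.3 + 1.5 + 1.9) / 10 = 15.3000 / 10 = 1.5300
LCL = X̄̄ − A₂·R̄ = 32.8100 − 0.729 × 1.5300 = 31.6946

31.69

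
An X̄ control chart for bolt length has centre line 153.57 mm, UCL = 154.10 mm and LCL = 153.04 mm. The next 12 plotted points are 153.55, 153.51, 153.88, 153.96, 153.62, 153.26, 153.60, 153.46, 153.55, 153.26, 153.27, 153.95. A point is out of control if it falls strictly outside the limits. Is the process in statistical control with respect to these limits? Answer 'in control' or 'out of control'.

in control

All 12 points lie within [153.04, 154.10].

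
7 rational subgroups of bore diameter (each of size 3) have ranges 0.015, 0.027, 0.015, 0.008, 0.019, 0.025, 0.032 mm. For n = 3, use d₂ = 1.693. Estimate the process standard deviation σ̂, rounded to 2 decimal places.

0.01

R̄ = (0.015 + 0.027 + 0.015 + 0.008 + 0.019 + 0.025 + 0.032) / 7 = 0.0201
σ̂ = R̄ / d₂ = 0.0201 / 1.693 = 0.0119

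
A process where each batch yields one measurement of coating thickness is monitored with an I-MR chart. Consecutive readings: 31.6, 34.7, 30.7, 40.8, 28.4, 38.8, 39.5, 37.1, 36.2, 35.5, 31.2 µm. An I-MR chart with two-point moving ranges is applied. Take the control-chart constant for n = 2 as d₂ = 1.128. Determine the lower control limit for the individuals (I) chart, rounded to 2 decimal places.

X̄ = (31.6 + 34.7 + 30.7 + 40.8 + 28.4 + 38.8 + 39.5 + 37.1 + 36.2 + 35.5 + 31.2) / 11 = 34.9545
Moving ranges: 3.1, 4.0, 10.1, 12.4, 10.4, 0.7, 2.4, 0.9, 0.7, 4.3; M̄R̄ = 49.0000 / 10 = 4.9000
LCL = X̄ − 3·M̄R̄/d₂ = 34.9545 − 3 × 4.9000 / 1.128 = 21.9226

21.92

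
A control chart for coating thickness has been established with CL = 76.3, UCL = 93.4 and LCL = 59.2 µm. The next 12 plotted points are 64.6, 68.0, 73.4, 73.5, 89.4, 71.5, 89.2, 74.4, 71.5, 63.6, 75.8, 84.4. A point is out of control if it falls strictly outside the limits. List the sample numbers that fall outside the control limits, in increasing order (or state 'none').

All 12 points lie within [59.2, 93.4].

none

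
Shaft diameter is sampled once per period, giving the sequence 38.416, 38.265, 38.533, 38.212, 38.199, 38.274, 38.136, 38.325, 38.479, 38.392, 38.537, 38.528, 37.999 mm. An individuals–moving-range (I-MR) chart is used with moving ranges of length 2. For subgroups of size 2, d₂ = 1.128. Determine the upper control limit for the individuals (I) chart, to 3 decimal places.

38.791

X̄ = (38.416 + 38.265 + 38.533 + 38.212 + 38.199 + 38.274 + 38.136 + 38.325 + 38.479 + 38.392 + 38.537 + 38.528 + 37.999) / 13 = 38.3304
Moving ranges: 0.151, 0.268, 0.321, 0.013, 0.075, 0.138, 0.189, 0.154, 0.087, 0.145, 0.009, 0.529; M̄R̄ = 2.0790 / 12 = 0.1733
UCL = X̄ + 3·M̄R̄/d₂ = 38.3304 + 3 × 0.1733 / 1.128 = 38.7912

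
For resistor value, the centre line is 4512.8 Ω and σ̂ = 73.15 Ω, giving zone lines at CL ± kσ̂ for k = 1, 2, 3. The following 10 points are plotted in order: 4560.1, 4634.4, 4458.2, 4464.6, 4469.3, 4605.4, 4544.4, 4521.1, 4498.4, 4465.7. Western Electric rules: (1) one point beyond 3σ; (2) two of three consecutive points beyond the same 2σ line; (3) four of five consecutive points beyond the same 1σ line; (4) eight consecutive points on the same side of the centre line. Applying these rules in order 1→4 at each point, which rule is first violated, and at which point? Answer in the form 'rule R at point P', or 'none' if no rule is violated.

Zone of each point (C = within 1σ̂, B = 1σ̂–2σ̂, A = 2σ̂–3σ̂, * = beyond 3σ̂; sign = side of CL): 1:+C, 2:+B, 3:-C, 4:-C, 5:-C, 6:+B, 7:+C, 8:+C, 9:-C, 10:-C
No rule fires across all 10 points.

none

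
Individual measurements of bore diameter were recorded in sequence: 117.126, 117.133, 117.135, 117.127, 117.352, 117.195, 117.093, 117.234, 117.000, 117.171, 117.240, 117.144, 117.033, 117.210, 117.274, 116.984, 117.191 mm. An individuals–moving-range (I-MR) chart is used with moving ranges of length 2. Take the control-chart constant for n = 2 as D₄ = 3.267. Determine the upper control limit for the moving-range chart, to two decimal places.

0.42

Moving ranges: 0.007, 0.002, 0.008, 0.225, 0.157, 0.102, 0.141, 0.234, 0.171, 0.069, 0.096, 0.111, 0.177, 0.064, 0.290, 0.207; M̄R̄ = 2.0610 / 16 = 0.1288
UCL_MR = D₄·M̄R̄ = 3.267 × 0.1288 = 0.4208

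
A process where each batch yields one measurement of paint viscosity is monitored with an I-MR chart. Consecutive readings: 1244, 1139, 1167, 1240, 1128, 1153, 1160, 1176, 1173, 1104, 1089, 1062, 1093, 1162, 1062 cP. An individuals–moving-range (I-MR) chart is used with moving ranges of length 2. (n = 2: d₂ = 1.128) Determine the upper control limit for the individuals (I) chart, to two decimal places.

X̄ = (1244 + 1139 + 1167 + 1240 + 1128 + 1153 + 1160 + 1176 + 1173 + 1104 + 1089 + 1062 + 1093 + 1162 + 1062) / 15 = 1143.4667
Moving ranges: 105, 28, 73, 112, 25, 7, 16, 3, 69, 15, 27, 31, 69, 100; M̄R̄ = 680.0000 / 14 = 48.5714
UCL = X̄ + 3·M̄R̄/d₂ = 1143.4667 + 3 × 48.5714 / 1.128 = 1272.6460

1272.65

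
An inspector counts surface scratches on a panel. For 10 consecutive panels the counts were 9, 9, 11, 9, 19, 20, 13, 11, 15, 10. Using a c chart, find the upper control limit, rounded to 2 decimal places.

c̄ = (9 + 9 + 11 + 9 + 19 + 20 + 13 + 11 + 15 + 10) / 10 = 126 / 10 = 12.6000
UCL = c̄ + 3√c̄ = 12.6000 + 3 × √12.6000 = 12.6000 + 3 × 3.5496 = 23.2489

23.25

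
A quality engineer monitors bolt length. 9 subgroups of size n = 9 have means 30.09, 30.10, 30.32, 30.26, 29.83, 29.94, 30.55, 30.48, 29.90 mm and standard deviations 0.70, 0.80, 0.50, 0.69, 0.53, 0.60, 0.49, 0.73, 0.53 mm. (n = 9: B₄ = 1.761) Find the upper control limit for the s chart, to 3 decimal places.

s̄ = (0.70 + 0.80 + 0.50 + 0.69 + 0.53 + 0.60 + 0.49 + 0.73 + 0.53) / 9 = 0.6189
UCL_s = B₄·s̄ = 1.761 × 0.6189 = 1.0899

1.090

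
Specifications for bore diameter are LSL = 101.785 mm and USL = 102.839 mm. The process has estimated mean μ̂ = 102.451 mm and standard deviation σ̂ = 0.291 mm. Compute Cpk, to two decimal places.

0.44

Cpu = (USL − μ̂) / (3σ̂) = (102.839 − 102.451) / (3 × 0.291) = 0.4444; Cpl = (μ̂ − LSL) / (3σ̂) = (102.451 − 101.785) / (3 × 0.291) = 0.7629; Cpk = min(Cpu, Cpl) = 0.4444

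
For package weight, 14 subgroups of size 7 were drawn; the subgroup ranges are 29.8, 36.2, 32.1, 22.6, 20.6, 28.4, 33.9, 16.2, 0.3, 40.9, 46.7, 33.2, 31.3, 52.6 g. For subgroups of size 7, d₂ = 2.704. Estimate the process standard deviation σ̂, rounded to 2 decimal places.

R̄ = (29.8 + 36.2 + 32.1 + 22.6 + 20.6 + 28.4 + 33.9 + 16.2 + 0.3 + 40.9 + 46.7 + 33.2 + 31.3 + 52.6) / 14 = 30.3429
σ̂ = R̄ / d₂ = 30.3429 / 2.704 = 11.2215

11.22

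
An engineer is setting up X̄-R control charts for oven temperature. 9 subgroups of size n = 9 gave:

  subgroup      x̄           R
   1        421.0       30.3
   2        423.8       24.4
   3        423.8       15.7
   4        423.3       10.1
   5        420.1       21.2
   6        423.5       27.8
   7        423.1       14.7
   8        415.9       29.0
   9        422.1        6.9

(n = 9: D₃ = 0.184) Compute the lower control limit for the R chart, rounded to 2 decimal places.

3.68

R̄ = (30.3 + 24.4 + 15.7 + 10.1 + 21.2 + 27.8 + 14.7 + 29.0 + 6.9) / 9 = 180.1000 / 9 = 20.0111
LCL_R = D₃·R̄ = 0.184 × 20.0111 = 3.6820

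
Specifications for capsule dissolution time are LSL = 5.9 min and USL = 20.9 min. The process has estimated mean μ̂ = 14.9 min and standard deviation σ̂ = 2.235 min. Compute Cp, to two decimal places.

1.12

Cp = (USL − LSL) / (6σ̂) = (20.9 − 5.9) / (6 × 2.235) = 15.0000 / 13.4100 = 1.1186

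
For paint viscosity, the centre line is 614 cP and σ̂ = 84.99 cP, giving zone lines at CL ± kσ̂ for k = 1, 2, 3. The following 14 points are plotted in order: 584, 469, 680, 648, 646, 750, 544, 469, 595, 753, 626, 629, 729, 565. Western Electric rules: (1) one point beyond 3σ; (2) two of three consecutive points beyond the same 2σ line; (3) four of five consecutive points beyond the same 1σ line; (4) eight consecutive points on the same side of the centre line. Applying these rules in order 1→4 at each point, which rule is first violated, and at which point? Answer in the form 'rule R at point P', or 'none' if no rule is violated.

none

Zone of each point (C = within 1σ̂, B = 1σ̂–2σ̂, A = 2σ̂–3σ̂, * = beyond 3σ̂; sign = side of CL): 1:-C, 2:-B, 3:+C, 4:+C, 5:+C, 6:+B, 7:-C, 8:-B, 9:-C, 10:+B, 11:+C, 12:+C, 13:+B, 14:-C
No rule fires across all 14 points.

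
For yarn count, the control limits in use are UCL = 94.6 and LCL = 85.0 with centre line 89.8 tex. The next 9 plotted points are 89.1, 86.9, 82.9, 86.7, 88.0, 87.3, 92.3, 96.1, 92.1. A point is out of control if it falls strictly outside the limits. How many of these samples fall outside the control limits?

Compare each point to [85.0, 94.6]: sample 3 = 82.9 < LCL; sample 8 = 96.1 > UCL.

2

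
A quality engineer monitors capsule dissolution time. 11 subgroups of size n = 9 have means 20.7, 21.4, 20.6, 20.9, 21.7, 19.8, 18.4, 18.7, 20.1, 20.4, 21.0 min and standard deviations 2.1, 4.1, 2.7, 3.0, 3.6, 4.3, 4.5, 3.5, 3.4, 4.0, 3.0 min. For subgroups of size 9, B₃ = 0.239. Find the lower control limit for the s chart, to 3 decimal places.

0.830

s̄ = (2.1 + 4.1 + 2.7 + 3.0 + 3.6 + 4.3 + 4.5 + 3.5 + 3.4 + 4.0 + 3.0) / 11 = 3.4727
LCL_s = B₃·s̄ = 0.239 × 3.4727 = 0.8300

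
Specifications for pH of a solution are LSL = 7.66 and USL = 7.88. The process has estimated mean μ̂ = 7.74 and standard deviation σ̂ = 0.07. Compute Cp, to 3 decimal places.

0.524

Cp = (USL − LSL) / (6σ̂) = (7.88 − 7.66) / (6 × 0.07) = 0.2200 / 0.4200 = 0.5238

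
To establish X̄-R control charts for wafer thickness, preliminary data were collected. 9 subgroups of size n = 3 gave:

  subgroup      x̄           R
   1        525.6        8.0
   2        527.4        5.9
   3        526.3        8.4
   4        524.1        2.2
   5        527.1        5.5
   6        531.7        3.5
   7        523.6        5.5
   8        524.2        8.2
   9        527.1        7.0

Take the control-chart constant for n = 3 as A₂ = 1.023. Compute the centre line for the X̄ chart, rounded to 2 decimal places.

X̄̄ = (525.6 + 527.4 + 526.3 + 524.1 + 527.1 + 531.7 + 523.6 + 524.2 + 527.1) / 9 = 4737.1000 / 9 = 526.3444
CL = X̄̄ = 526.3444

526.34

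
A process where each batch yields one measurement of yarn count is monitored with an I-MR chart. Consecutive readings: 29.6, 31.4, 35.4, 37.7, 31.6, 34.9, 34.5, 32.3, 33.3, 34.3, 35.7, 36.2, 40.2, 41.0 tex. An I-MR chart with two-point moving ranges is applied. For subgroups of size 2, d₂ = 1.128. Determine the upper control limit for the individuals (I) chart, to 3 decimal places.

X̄ = (29.6 + 31.4 + 35.4 + 37.7 + 31.6 + 34.9 + 34.5 + 32.3 + 33.3 + 34.3 + 35.7 + 36.2 + 40.2 + 41.0) / 14 = 34.8643
Moving ranges: 1.8, 4.0, 2.3, 6.1, 3.3, 0.4, 2.2, 1.0, 1.0, 1.4, 0.5, 4.0, 0.8; M̄R̄ = 28.8000 / 13 = 2.2154
UCL = X̄ + 3·M̄R̄/d₂ = 34.8643 + 3 × 2.2154 / 1.128 = 40.7563

40.756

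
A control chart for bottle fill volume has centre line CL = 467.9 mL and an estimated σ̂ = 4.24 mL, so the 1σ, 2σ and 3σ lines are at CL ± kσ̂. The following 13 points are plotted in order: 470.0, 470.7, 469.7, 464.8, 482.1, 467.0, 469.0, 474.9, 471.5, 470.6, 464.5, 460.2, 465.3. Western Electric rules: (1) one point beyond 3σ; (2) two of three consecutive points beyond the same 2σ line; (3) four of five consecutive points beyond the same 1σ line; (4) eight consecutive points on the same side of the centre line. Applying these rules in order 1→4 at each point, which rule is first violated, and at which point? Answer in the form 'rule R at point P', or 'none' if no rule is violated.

rule 1 at point 5

Zone of each point (C = within 1σ̂, B = 1σ̂–2σ̂, A = 2σ̂–3σ̂, * = beyond 3σ̂; sign = side of CL): 1:+C, 2:+C, 3:+C, 4:-C, 5:+*, 6:-C, 7:+C, 8:+B, 9:+C, 10:+C, 11:-C, 12:-B, 13:-C
Rule 1 (one point beyond the 3σ limits) is satisfied at point 5.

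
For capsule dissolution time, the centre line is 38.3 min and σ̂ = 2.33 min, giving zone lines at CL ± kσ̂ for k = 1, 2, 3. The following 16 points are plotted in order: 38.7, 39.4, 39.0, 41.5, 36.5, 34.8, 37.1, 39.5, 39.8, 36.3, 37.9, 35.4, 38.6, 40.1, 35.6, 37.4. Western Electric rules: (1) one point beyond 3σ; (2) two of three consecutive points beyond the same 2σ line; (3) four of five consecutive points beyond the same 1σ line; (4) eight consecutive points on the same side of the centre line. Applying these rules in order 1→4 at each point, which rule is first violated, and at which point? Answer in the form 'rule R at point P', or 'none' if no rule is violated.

none

Zone of each point (C = within 1σ̂, B = 1σ̂–2σ̂, A = 2σ̂–3σ̂, * = beyond 3σ̂; sign = side of CL): 1:+C, 2:+C, 3:+C, 4:+B, 5:-C, 6:-B, 7:-C, 8:+C, 9:+C, 10:-C, 11:-C, 12:-B, 13:+C, 14:+C, 15:-B, 16:-C
No rule fires across all 16 points.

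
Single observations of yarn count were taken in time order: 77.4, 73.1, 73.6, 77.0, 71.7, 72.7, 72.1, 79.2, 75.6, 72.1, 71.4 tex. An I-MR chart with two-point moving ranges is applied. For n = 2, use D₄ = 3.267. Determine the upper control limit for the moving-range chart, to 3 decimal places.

Moving ranges: 4.3, 0.5, 3.4, 5.3, 1.0, 0.6, 7.1, 3.6, 3.5, 0.7; M̄R̄ = 30.0000 / 10 = 3.0000
UCL_MR = D₄·M̄R̄ = 3.267 × 3.0000 = 9.8010

9.801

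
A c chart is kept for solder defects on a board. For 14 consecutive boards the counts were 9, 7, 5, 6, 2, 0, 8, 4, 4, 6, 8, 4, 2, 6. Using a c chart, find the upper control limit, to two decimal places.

11.83

c̄ = (9 + 7 + 5 + 6 + 2 + 0 + 8 + 4 + 4 + 6 + 8 + 4 + 2 + 6) / 14 = 71 / 14 = 5.0714
UCL = c̄ + 3√c̄ = 5.0714 + 3 × √5.0714 = 5.0714 + 3 × 2.2520 = 11.8274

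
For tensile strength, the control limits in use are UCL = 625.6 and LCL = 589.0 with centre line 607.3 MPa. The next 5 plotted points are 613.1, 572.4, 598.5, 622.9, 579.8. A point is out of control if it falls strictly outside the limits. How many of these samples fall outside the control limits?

2

Compare each point to [589.0, 625.6]: sample 2 = 572.4 < LCL; sample 5 = 579.8 < LCL.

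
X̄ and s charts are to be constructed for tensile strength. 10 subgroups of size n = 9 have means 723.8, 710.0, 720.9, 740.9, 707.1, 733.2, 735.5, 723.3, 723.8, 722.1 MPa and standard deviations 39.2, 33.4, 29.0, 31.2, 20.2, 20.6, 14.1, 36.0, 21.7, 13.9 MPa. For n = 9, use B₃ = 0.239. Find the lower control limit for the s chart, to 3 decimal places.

s̄ = (39.2 + 33.4 + 29.0 + 31.2 + 20.2 + 20.6 + 14.1 + 36.0 + 21.7 + 13.9) / 10 = 25.9300
LCL_s = B₃·s̄ = 0.239 × 25.9300 = 6.1973

6.197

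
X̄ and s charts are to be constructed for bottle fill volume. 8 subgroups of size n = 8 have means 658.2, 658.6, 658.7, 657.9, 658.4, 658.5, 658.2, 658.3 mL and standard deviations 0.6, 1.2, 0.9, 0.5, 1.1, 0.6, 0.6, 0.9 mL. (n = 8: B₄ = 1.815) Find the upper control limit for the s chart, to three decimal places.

s̄ = (0.6 + 1.2 + 0.9 + 0.5 + 1.1 + 0.6 + 0.6 + 0.9) / 8 = 0.8000
UCL_s = B₄·s̄ = 1.815 × 0.8000 = 1.4520

1.452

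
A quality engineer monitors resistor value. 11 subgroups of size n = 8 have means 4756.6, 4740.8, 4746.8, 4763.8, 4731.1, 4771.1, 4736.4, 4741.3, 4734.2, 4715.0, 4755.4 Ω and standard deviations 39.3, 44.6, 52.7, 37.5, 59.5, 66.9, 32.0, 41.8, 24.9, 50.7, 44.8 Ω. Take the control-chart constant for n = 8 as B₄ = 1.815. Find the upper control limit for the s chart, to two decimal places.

81.63

s̄ = (39.3 + 44.6 + 52.7 + 37.5 + 59.5 + 66.9 + 32.0 + 41.8 + 24.9 + 50.7 + 44.8) / 11 = 44.9727
UCL_s = B₄·s̄ = 1.815 × 44.9727 = 81.6255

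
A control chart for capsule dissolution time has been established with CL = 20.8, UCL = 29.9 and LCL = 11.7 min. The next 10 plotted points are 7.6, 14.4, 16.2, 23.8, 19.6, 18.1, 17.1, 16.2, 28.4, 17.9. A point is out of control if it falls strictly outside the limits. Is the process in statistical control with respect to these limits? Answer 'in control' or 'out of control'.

Compare each point to [11.7, 29.9]: sample 1 = 7.6 < LCL.

out of control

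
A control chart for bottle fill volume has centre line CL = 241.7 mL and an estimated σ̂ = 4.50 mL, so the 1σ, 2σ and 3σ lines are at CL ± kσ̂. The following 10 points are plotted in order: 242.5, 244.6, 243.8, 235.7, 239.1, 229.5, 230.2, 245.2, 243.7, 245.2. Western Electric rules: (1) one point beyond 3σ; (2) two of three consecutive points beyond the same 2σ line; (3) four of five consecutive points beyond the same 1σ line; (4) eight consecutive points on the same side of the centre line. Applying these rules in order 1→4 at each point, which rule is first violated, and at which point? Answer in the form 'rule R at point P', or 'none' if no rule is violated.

Zone of each point (C = within 1σ̂, B = 1σ̂–2σ̂, A = 2σ̂–3σ̂, * = beyond 3σ̂; sign = side of CL): 1:+C, 2:+C, 3:+C, 4:-B, 5:-C, 6:-A, 7:-A, 8:+C, 9:+C, 10:+C
Rule 2 (two of three consecutive points beyond the same 2σ limit) is satisfied at point 7.

rule 2 at point 7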